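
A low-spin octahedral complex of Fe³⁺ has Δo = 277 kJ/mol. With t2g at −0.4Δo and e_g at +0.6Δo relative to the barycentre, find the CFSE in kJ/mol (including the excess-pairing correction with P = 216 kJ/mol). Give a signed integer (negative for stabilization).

-122

Fe is in group 8, so Fe³⁺ is d⁵ (8 − 3 = 5).
Configuration: t2g^5 e_g^0.
The orbital stabilization is -2.0Δo = -2.0 × 277 = -554 kJ/mol.
Relative to high-spin t2g^3 e_g^2 (0 paired), the low-spin configuration has 2 additional pairs, contributing +2 × 216 = +432 kJ/mol.
Overall CFSE = -554 + 432 = -122 kJ/mol.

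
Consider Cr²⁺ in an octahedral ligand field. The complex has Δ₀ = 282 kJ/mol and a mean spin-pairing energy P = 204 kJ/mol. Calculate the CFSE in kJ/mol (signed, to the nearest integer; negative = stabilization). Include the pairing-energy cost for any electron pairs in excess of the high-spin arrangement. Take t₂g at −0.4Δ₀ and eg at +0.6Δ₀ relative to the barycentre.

Cr²⁺: group 6, so d-count = 6 − 2 = 4.
Here Δ₀ > P (282 > 204), so the low-spin state is favoured.
Configuration: t₂g⁴ eg⁰.
Orbital CFSE = -1.6Δ₀ = -1.6 × 282 = -451 kJ/mol.
Excess pairs vs high-spin: 1 − 0 = 1; pairing cost = +204 kJ/mol.
Net CFSE = -451 + 204 = -247 kJ/mol.

-247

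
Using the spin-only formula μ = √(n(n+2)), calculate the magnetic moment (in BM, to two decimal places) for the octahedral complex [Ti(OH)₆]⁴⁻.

Each OH⁻ contributes -1; 6 × (-1) = -6. With overall charge -4, Ti is in the +2 oxidation state.
Group 4 minus oxidation state +2 gives a d² configuration for Ti²⁺.
Configuration: t2g^2 e_g^0 → 2 unpaired electrons.
μ(spin-only) = √[2(2+2)] = √8 ≈ 2.83 BM.

2.83 BM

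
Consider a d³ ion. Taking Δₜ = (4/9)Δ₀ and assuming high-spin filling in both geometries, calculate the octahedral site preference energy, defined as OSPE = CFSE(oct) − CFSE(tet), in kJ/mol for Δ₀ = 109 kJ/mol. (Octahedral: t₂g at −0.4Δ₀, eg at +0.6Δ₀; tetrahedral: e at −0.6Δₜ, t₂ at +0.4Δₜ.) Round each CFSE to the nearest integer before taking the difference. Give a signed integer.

-92

Octahedral (high-spin): t2g^3 e_g^0, CFSE = 3(−0.4) + 0(+0.6) = -1.2Δ₀ = -1.2 × 109 = -131 kJ/mol.
Tetrahedral: e^2 t2^1, CFSE = 2(−0.6) + 1(+0.4) = -0.8Δₜ = -0.8 × (4/9) × 109 = -39 kJ/mol.
OSPE = -131 − (-39) = -92 kJ/mol.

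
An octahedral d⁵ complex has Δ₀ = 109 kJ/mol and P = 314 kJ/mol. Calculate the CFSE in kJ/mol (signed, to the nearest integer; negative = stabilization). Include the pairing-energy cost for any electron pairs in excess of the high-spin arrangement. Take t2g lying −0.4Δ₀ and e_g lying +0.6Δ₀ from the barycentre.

Here Δ₀ < P (109 < 314), so the high-spin state is favoured.
That gives t2g^3 e_g^2.
Orbital CFSE = 0.0Δ₀ = 0.0 × 109 = 0 kJ/mol.
High-spin has no excess pairs, so no pairing correction applies.

0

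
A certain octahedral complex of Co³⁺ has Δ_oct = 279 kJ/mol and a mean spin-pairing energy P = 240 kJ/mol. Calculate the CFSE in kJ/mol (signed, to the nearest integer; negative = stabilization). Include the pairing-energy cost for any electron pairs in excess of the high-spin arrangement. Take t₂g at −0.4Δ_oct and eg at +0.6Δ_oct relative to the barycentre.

-190

Co³⁺: group 9, so d-count = 9 − 3 = 6.
Here Δ_oct > P (279 > 240), so the low-spin state is favoured.
Configuration: t₂g⁶ eg⁰.
Orbital CFSE = -2.4Δ_oct = -2.4 × 279 = -670 kJ/mol.
Excess pairs vs high-spin: 3 − 1 = 2; pairing cost = +480 kJ/mol.
Net CFSE = -670 + 480 = -190 kJ/mol.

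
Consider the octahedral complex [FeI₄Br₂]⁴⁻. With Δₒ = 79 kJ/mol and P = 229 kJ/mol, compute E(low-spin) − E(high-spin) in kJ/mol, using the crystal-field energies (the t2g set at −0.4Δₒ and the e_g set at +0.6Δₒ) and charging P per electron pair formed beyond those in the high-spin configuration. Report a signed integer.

Ligand charges: 4×(-1) from I⁻ and 2×(-1) from Br⁻ sum to -6; with overall charge -4, Fe is +2.
Fe sits in group 8; removing 2 electrons leaves Fe²⁺ with 8 − 2 = 6 d electrons.
In the high-spin limit (t2g^4 e_g^2) the orbital term is -0.4Δₒ = -32 kJ/mol, with no excess pairing.
Low-spin: t2g^6 e_g^0, orbital CFSE = -2.4Δₒ = -190 kJ/mol; plus 2 excess pairs × P = +458 kJ/mol; total 268 kJ/mol.
Thus E(LS) − E(HS) = 300 kJ/mol.

300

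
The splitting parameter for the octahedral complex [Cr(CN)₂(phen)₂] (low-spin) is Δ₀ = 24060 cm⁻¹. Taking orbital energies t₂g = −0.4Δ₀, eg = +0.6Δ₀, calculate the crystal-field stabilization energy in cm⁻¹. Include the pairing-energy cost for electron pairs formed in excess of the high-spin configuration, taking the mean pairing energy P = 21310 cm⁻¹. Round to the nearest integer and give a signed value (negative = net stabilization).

-17186

Ligand charges: 2×(-1) from CN⁻ and 2×(+0) from phen sum to -2; with overall charge +0, Cr is +2.
Cr²⁺: group 6, so d-count = 6 − 2 = 4.
Configuration: t₂g⁴ eg⁰.
Orbital CFSE = 4(-0.4) + 0(0.6) = -1.6Δ₀ = -1.6 × 24060 = -38496 cm⁻¹.
Relative to high-spin t₂g³ eg¹ (0 paired), the low-spin configuration has 1 additional pair, contributing +1 × 21310 = +21310 cm⁻¹.
Combining: -38496 + 21310 = -17186 cm⁻¹.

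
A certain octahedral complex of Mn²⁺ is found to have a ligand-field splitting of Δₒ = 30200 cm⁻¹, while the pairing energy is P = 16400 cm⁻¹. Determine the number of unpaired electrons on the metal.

1

Group 7 minus oxidation state +2 gives a d⁵ configuration for Mn²⁺.
Δₒ > P, so pairing is preferred: the ground state is low-spin.
That gives t2g^5 e_g^0.
Unpaired electrons: 1.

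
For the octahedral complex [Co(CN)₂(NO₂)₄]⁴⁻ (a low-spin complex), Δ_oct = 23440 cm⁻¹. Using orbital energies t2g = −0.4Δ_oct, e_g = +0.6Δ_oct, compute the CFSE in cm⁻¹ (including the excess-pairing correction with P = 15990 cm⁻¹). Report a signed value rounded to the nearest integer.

-26202

Ligand charges: 2×(-1) from CN⁻ and 4×(-1) from NO₂⁻ sum to -6; with overall charge -4, Co is +2.
Co²⁺: group 9, so d-count = 9 − 2 = 7.
Electron filling gives t2g^6 e_g^1.
Orbital CFSE = 6(-0.4) + 1(0.6) = -1.8Δ_oct = -1.8 × 23440 = -42192 cm⁻¹.
Relative to high-spin t2g^5 e_g^2 (2 paired), the low-spin configuration has 1 additional pair, contributing +1 × 15990 = +15990 cm⁻¹.
Combining: -42192 + 15990 = -26202 cm⁻¹.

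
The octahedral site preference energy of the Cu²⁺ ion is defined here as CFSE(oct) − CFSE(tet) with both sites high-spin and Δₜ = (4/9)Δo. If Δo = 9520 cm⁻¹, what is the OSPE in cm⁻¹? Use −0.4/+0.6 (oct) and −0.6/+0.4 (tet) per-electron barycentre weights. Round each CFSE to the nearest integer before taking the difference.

Cu²⁺: group 11, so d-count = 11 − 2 = 9.
Octahedral (high-spin): t2g^6 e_g^3, CFSE = 6(−0.4) + 3(+0.6) = -0.6Δo = -0.6 × 9520 = -5712 cm⁻¹.
In a tetrahedral site the filling is e^4 t2^5: CFSE(tet) = -0.4Δₜ = -0.4 × (4/9)(9520) = -1692 cm⁻¹.
Subtracting, OSPE = -5712 − (-1692) = -4020 cm⁻¹.

-4020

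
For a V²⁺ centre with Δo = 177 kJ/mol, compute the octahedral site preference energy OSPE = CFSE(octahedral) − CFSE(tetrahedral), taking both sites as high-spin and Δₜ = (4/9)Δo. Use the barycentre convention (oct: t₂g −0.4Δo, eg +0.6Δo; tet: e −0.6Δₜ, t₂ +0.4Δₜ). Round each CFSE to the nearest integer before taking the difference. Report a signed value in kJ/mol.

-149

V²⁺: group 5, so d-count = 5 − 2 = 3.
Octahedral (high-spin): t2g^3 e_g^0, CFSE = 3(−0.4) + 0(+0.6) = -1.2Δo = -1.2 × 177 = -212 kJ/mol.
In a tetrahedral site the filling is e^2 t2^1: CFSE(tet) = -0.8Δₜ = -0.8 × (4/9)(177) = -63 kJ/mol.
OSPE = CFSE(oct) − CFSE(tet) = -212 − (-63) = -149 kJ/mol.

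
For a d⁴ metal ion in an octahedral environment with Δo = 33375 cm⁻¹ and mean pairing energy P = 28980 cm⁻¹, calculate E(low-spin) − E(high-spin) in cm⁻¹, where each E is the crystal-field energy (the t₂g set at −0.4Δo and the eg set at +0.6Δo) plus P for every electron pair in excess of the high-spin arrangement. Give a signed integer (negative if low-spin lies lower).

-4395

High-spin: t₂g³ eg¹, CFSE = -0.6Δo = -20025 cm⁻¹.
For low-spin the configuration is t₂g⁴ eg⁰: orbital energy -1.6 × 33375 = -53400 cm⁻¹, and 1 additional pair relative to high-spin adds 28980 cm⁻¹, giving -24420 cm⁻¹.
E(LS) − E(HS) = -24420 − (-20025) = -4395 cm⁻¹.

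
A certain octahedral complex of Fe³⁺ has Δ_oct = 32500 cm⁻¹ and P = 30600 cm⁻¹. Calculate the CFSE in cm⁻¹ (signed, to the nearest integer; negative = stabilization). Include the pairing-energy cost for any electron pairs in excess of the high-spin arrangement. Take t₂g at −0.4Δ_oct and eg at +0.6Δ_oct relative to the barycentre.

-3800

Fe³⁺: group 8, so d-count = 8 − 3 = 5.
Since Δ_oct = 32500 cm⁻¹ > P = 30600 cm⁻¹, the complex adopts the low-spin configuration.
That gives t₂g⁵ eg⁰.
Orbital CFSE = -2.0Δ_oct = -2.0 × 32500 = -65000 cm⁻¹.
Excess pairs vs high-spin: 2 − 0 = 2; pairing cost = +61200 cm⁻¹.
Net CFSE = -65000 + 61200 = -3800 cm⁻¹.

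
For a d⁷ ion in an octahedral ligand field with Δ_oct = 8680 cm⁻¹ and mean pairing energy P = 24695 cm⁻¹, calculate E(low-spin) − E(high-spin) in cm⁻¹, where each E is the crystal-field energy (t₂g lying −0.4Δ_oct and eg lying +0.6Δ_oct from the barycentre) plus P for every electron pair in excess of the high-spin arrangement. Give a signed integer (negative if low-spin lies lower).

16015

High-spin: t₂g⁵ eg², CFSE = -0.8Δ_oct = -6944 cm⁻¹.
For low-spin the configuration is t₂g⁶ eg¹: orbital energy -1.8 × 8680 = -15624 cm⁻¹, and 1 additional pair relative to high-spin adds 24695 cm⁻¹, giving 9071 cm⁻¹.
E(LS) − E(HS) = 9071 − (-6944) = 16015 cm⁻¹.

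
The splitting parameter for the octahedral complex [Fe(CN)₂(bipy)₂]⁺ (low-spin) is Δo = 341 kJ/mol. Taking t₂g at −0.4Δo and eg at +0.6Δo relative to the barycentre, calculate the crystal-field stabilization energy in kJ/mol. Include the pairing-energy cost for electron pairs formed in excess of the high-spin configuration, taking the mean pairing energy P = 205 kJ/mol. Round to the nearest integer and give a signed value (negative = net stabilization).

Ligand charges: 2×(-1) from CN⁻ and 2×(+0) from bipy sum to -2; with overall charge +1, Fe is +3.
Group 8 minus oxidation state +3 gives a d⁵ configuration for Fe³⁺.
The d⁵ electrons fill as t₂g⁵ eg⁰.
CFSE(orbital) = 5×(-0.4Δo) + 0×(0.6Δo) = -2.0Δo; with Δo = 341 kJ/mol that is -682 kJ/mol.
Pairing penalty: 2 pairs vs 0 in the high-spin reference → 2 extra × P = 410 kJ/mol.
Net CFSE = -682 + 410 = -272 kJ/mol.

-272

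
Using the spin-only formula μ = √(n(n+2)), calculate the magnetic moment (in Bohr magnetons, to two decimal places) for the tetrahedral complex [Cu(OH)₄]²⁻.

Each OH⁻ contributes -1; 4 × (-1) = -4. With overall charge -2, Cu is in the +2 oxidation state.
Cu sits in group 11; removing 2 electrons leaves Cu²⁺ with 11 − 2 = 9 d electrons.
With tetrahedral geometry the complex is necessarily high-spin.
Configuration: e^4 t2^5 → 1 unpaired electron.
μ(spin-only) = √[1(1+2)] = √3 ≈ 1.73 Bohr magnetons.

1.73 Bohr magnetons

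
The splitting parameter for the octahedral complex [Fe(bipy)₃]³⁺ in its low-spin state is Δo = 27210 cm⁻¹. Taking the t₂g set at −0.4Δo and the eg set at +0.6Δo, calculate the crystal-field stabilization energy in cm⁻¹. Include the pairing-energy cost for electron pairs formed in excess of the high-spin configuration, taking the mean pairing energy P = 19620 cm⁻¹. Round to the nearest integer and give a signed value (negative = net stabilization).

-15180

bipy is neutral, so the +3 overall charge sits on Fe: oxidation state +3.
Fe sits in group 8; removing 3 electrons leaves Fe³⁺ with 8 − 3 = 5 d electrons.
Configuration: t₂g⁵ eg⁰.
Orbital CFSE = 5(-0.4) + 0(0.6) = -2.0Δo = -2.0 × 27210 = -54420 cm⁻¹.
High-spin d⁵ would be t₂g³ eg² with 0 pairs; low-spin has 2, so 2 excess pairs cost +2P = +39240 cm⁻¹.
Overall CFSE = -54420 + 39240 = -15180 cm⁻¹.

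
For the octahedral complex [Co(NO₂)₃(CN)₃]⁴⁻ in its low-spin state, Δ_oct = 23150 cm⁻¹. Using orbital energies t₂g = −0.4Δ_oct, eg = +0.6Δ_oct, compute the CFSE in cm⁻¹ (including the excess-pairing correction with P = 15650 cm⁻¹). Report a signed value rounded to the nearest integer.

Ligand charges: 3×(-1) from NO₂⁻ and 3×(-1) from CN⁻ sum to -6; with overall charge -4, Co is +2.
Group 9 minus oxidation state +2 gives a d⁷ configuration for Co²⁺.
Configuration: t₂g⁶ eg¹.
Orbital CFSE = 6(-0.4) + 1(0.6) = -1.8Δ_oct = -1.8 × 23150 = -41670 cm⁻¹.
High-spin d⁷ would be t₂g⁵ eg² with 2 pairs; low-spin has 3, so 1 excess pair costs +1P = +15650 cm⁻¹.
Net CFSE = -41670 + 15650 = -26020 cm⁻¹.

-26020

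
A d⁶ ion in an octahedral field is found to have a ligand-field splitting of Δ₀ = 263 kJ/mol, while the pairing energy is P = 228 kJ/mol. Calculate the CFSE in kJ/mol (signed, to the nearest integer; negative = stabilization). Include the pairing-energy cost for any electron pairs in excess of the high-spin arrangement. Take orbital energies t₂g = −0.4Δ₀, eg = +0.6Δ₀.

-175

With Δ₀ > P the complex is low-spin.
Configuration: t₂g⁶ eg⁰.
Orbital CFSE = -2.4Δ₀ = -2.4 × 263 = -631 kJ/mol.
Excess pairs vs high-spin: 3 − 1 = 2; pairing cost = +456 kJ/mol.
Net CFSE = -631 + 456 = -175 kJ/mol.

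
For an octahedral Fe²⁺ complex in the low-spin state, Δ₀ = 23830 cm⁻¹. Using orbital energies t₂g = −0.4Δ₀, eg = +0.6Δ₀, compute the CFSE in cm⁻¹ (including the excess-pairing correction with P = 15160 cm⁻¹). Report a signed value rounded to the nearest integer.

Group 8 minus oxidation state +2 gives a d⁶ configuration for Fe²⁺.
Electron filling gives t₂g⁶ eg⁰.
The orbital stabilization is -2.4Δ₀ = -2.4 × 23830 = -57192 cm⁻¹.
Relative to high-spin t₂g⁴ eg² (1 paired), the low-spin configuration has 2 additional pairs, contributing +2 × 15160 = +30320 cm⁻¹.
Overall CFSE = -57192 + 30320 = -26872 cm⁻¹.

-26872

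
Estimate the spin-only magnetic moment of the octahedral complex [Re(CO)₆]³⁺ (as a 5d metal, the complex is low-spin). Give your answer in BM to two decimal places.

CO is neutral, so the +3 overall charge sits on Re: oxidation state +3.
Group 7 minus oxidation state +3 gives a d⁴ configuration for Re³⁺.
Configuration: t2g^4 e_g^0 → 2 unpaired electrons.
μ(spin-only) = √[2(2+2)] = √8 ≈ 2.83 BM.

2.83 BM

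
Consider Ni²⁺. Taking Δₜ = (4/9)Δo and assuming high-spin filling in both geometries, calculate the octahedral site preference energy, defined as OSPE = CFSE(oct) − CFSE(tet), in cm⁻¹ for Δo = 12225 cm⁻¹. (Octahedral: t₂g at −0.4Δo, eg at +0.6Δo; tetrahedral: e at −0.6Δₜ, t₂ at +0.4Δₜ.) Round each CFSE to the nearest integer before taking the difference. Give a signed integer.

Ni sits in group 10; removing 2 electrons leaves Ni²⁺ with 10 − 2 = 8 d electrons.
Octahedral (high-spin): t2g^6 e_g^2, CFSE = 6(−0.4) + 2(+0.6) = -1.2Δo = -1.2 × 12225 = -14670 cm⁻¹.
Tetrahedral e^4 t2^4 gives -0.8Δₜ = -0.8 × (4/9) × 12225 = -4347 cm⁻¹.
OSPE = CFSE(oct) − CFSE(tet) = -14670 − (-4347) = -10323 cm⁻¹.

-10323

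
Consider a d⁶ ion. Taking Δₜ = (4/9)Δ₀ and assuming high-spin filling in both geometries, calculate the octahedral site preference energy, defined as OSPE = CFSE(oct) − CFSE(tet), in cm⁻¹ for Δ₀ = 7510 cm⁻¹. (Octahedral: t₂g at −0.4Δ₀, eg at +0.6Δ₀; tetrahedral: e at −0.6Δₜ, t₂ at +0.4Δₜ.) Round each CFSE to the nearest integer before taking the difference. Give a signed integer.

Octahedral high-spin t₂g⁴ eg²: CFSE = -0.4 × 7510 = -3004 cm⁻¹.
Tetrahedral: e³ t₂³, CFSE = 3(−0.6) + 3(+0.4) = -0.6Δₜ = -0.6 × (4/9) × 7510 = -2003 cm⁻¹.
OSPE = -3004 − (-2003) = -1001 cm⁻¹.

-1001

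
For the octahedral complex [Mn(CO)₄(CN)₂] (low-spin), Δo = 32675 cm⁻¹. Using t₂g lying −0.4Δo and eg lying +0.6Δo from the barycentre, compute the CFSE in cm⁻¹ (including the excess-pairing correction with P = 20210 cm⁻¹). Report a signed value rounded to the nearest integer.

-24930

Ligand charges: 4×(+0) from CO and 2×(-1) from CN⁻ sum to -2; with overall charge +0, Mn is +2.
Mn sits in group 7; removing 2 electrons leaves Mn²⁺ with 7 − 2 = 5 d electrons.
The d⁵ electrons fill as t₂g⁵ eg⁰.
CFSE(orbital) = 5×(-0.4Δo) + 0×(0.6Δo) = -2.0Δo; with Δo = 32675 cm⁻¹ that is -65350 cm⁻¹.
Pairing penalty: 2 pairs vs 0 in the high-spin reference → 2 extra × P = 40420 cm⁻¹.
Net CFSE = -65350 + 40420 = -24930 cm⁻¹.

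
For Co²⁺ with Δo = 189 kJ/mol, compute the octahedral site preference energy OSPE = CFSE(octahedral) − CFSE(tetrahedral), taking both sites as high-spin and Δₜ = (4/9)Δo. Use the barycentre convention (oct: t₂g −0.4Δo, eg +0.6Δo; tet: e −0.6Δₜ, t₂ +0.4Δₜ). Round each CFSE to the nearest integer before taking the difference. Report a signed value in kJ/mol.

Co²⁺: group 9, so d-count = 9 − 2 = 7.
In an octahedral site d⁷ (HS) is t2g^5 e_g^2, giving CFSE(oct) = -0.8Δo = -151 kJ/mol.
In a tetrahedral site the filling is e^4 t2^3: CFSE(tet) = -1.2Δₜ = -1.2 × (4/9)(189) = -101 kJ/mol.
Subtracting, OSPE = -151 − (-101) = -50 kJ/mol.

-50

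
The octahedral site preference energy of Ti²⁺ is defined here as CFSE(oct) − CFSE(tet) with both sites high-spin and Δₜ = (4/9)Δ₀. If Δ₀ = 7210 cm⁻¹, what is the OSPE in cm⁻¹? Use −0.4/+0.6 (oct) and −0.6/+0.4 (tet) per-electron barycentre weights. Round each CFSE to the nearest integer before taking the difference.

Ti²⁺: group 4, so d-count = 4 − 2 = 2.
Octahedral (high-spin): t2g^2 e_g^0, CFSE = 2(−0.4) + 0(+0.6) = -0.8Δ₀ = -0.8 × 7210 = -5768 cm⁻¹.
In a tetrahedral site the filling is e^2 t2^0: CFSE(tet) = -1.2Δₜ = -1.2 × (4/9)(7210) = -3845 cm⁻¹.
Subtracting, OSPE = -5768 − (-3845) = -1923 cm⁻¹.

-1923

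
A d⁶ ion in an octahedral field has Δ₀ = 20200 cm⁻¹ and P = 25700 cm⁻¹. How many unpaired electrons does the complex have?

Since Δ₀ = 20200 cm⁻¹ < P = 25700 cm⁻¹, the complex adopts the high-spin configuration.
Filling d⁶ accordingly: t₂g⁴ eg².
Unpaired electrons: 4.

4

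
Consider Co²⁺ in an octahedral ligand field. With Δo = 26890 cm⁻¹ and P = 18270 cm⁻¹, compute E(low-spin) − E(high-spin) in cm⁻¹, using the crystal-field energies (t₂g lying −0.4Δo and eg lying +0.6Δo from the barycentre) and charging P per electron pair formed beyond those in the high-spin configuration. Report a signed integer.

Co is in group 9, so Co²⁺ is d⁷ (9 − 2 = 7).
In the high-spin limit (t₂g⁵ eg²) the orbital term is -0.8Δo = -21512 cm⁻¹, with no excess pairing.
Low-spin: t₂g⁶ eg¹, orbital CFSE = -1.8Δo = -48402 cm⁻¹; plus 1 excess pair × P = +18270 cm⁻¹; total -30132 cm⁻¹.
The difference is -30132 − (-21512) = -8620 cm⁻¹, so low-spin lies lower.

-8620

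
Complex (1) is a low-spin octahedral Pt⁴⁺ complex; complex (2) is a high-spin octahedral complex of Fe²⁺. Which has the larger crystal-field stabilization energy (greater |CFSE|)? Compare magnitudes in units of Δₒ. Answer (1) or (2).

(1)

(1): Pt is in group 10, so Pt⁴⁺ is d⁶ (10 − 4 = 6); t₂g⁶ eg⁰, CFSE = -2.4Δₒ.
(2): Fe sits in group 8; removing 2 electrons leaves Fe²⁺ with 8 − 2 = 6 d electrons; t₂g⁴ eg², CFSE = -0.4Δₒ.
So (1) has the larger |CFSE|.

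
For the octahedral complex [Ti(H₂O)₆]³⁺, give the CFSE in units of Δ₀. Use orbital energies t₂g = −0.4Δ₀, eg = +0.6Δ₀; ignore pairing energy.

H₂O is neutral, so the +3 overall charge sits on Ti: oxidation state +3.
Ti is in group 4, so Ti³⁺ is d¹ (4 − 3 = 1).
For octahedral d¹ the high- and low-spin configurations coincide.
Configuration: t₂g¹ eg⁰.
CFSE = 1(-0.4Δ₀) + 0(0.6Δ₀) = -0.4Δ₀ + 0.0Δ₀ = -0.4Δ₀.

-0.4 Δ₀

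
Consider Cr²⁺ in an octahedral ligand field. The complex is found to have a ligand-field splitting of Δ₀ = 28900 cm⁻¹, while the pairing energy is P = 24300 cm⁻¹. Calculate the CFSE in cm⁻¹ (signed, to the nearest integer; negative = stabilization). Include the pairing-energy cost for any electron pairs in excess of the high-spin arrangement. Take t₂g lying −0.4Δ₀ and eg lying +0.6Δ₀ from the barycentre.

Cr sits in group 6; removing 2 electrons leaves Cr²⁺ with 6 − 2 = 4 d electrons.
Δ₀ > P, so pairing is preferred: the ground state is low-spin.
Filling d⁴ accordingly: t₂g⁴ eg⁰.
Orbital CFSE = -1.6Δ₀ = -1.6 × 28900 = -46240 cm⁻¹.
Excess pairs vs high-spin: 1 − 0 = 1; pairing cost = +24300 cm⁻¹.
Net CFSE = -46240 + 24300 = -21940 cm⁻¹.

-21940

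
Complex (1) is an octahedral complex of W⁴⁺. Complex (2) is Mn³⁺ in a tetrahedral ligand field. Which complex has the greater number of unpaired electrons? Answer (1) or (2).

(1): W⁴⁺: group 6, so d-count = 6 − 4 = 2; t₂g² eg⁰ → 2 unpaired.
(2): Mn³⁺: group 7, so d-count = 7 − 3 = 4; Tetrahedral splitting is small, so the complex is high-spin; e^2 t2^2 → 4 unpaired.
So (2) has more unpaired electrons.

(2)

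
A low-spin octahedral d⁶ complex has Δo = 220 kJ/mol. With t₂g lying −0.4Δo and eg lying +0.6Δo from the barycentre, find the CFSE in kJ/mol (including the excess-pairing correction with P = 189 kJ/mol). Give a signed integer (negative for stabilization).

-150

Configuration: t₂g⁶ eg⁰.
The orbital stabilization is -2.4Δo = -2.4 × 220 = -528 kJ/mol.
Pairing penalty: 3 pairs vs 1 in the high-spin reference → 2 extra × P = 378 kJ/mol.
Overall CFSE = -528 + 378 = -150 kJ/mol.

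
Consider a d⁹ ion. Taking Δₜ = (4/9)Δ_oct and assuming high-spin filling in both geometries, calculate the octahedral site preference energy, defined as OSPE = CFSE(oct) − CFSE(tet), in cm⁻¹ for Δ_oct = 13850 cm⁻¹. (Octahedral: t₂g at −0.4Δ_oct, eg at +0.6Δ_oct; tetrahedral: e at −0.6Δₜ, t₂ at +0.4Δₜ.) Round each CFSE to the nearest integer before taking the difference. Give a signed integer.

Octahedral high-spin t2g^6 e_g^3: CFSE = -0.6 × 13850 = -8310 cm⁻¹.
Tetrahedral e^4 t2^5 gives -0.4Δₜ = -0.4 × (4/9) × 13850 = -2462 cm⁻¹.
Subtracting, OSPE = -8310 − (-2462) = -5848 cm⁻¹.

-5848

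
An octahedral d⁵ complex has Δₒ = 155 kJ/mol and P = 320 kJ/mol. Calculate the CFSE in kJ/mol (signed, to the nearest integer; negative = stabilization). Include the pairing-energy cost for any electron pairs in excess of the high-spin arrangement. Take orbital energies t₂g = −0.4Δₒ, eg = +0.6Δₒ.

Δₒ < P, so pairing is avoided: the ground state is high-spin.
Configuration: t₂g³ eg².
Orbital CFSE = 0.0Δₒ = 0.0 × 155 = 0 kJ/mol.
High-spin has no excess pairs, so no pairing correction applies.

0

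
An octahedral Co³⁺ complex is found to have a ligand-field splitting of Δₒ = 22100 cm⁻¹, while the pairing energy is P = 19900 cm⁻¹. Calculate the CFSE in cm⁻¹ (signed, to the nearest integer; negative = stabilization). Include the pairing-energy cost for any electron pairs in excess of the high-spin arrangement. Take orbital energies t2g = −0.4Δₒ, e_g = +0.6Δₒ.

-13240

Co is in group 9, so Co³⁺ is d⁶ (9 − 3 = 6).
Since Δₒ = 22100 cm⁻¹ > P = 19900 cm⁻¹, the complex adopts the low-spin configuration.
Filling d⁶ accordingly: t2g^6 e_g^0.
Orbital CFSE = -2.4Δₒ = -2.4 × 22100 = -53040 cm⁻¹.
Excess pairs vs high-spin: 3 − 1 = 2; pairing cost = +39800 cm⁻¹.
Net CFSE = -53040 + 39800 = -13240 cm⁻¹.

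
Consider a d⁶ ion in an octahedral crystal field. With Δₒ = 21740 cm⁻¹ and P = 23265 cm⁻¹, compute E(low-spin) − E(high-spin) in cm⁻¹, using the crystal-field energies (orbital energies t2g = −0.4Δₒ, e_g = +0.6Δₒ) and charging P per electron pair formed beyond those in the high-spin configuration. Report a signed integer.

3050

High-spin: t2g^4 e_g^2, CFSE = -0.4Δₒ = -8696 cm⁻¹.
Low-spin t2g^6 e_g^0 gives -2.4Δₒ = -52176 cm⁻¹, but forming 2 extra pairs costs 2P = 46530 cm⁻¹, so E(LS) = -52176 + 46530 = -5646 cm⁻¹.
The difference is -5646 − (-8696) = 3050 cm⁻¹, so high-spin lies lower.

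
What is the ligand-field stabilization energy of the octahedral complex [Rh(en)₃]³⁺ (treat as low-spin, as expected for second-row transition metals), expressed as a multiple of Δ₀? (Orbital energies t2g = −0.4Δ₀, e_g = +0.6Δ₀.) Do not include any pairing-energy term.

-2.4 Δ₀

en is neutral, so the +3 overall charge sits on Rh: oxidation state +3.
Rh sits in group 9; removing 3 electrons leaves Rh³⁺ with 9 − 3 = 6 d electrons.
Configuration: t2g^6 e_g^0.
CFSE = 6(-0.4Δ₀) + 0(0.6Δ₀) = -2.4Δ₀ + 0.0Δ₀ = -2.4Δ₀.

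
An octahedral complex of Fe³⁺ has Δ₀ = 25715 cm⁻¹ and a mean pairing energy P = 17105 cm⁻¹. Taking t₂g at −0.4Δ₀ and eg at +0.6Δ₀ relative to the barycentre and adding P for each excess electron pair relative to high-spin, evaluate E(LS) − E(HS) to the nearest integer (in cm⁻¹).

Fe is in group 8, so Fe³⁺ is d⁵ (8 − 3 = 5).
High-spin d⁵ fills as t₂g³ eg² with CFSE 3(−0.4) + 2(+0.6) = 0.0Δ₀ = 0 cm⁻¹.
Low-spin t₂g⁵ eg⁰ gives -2.0Δ₀ = -51430 cm⁻¹, but forming 2 extra pairs costs 2P = 34210 cm⁻¹, so E(LS) = -51430 + 34210 = -17220 cm⁻¹.
E(LS) − E(HS) = -17220 − (0) = -17220 cm⁻¹.

-17220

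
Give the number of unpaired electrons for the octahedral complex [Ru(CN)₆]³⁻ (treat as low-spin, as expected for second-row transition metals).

1

Each CN⁻ contributes -1; 6 × (-1) = -6. With overall charge -3, Ru is in the +3 oxidation state.
Ru sits in group 8; removing 3 electrons leaves Ru³⁺ with 8 − 3 = 5 d electrons.
Configuration: t₂g⁵ eg⁰, giving 1 unpaired electron.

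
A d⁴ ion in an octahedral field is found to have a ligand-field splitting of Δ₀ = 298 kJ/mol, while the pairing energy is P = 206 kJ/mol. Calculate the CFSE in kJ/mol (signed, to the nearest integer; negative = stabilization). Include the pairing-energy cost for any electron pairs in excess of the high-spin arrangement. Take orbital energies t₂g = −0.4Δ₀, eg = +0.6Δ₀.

Δ₀ > P, so pairing is preferred: the ground state is low-spin.
That gives t₂g⁴ eg⁰.
Orbital CFSE = -1.6Δ₀ = -1.6 × 298 = -477 kJ/mol.
Excess pairs vs high-spin: 1 − 0 = 1; pairing cost = +206 kJ/mol.
Net CFSE = -477 + 206 = -271 kJ/mol.

-271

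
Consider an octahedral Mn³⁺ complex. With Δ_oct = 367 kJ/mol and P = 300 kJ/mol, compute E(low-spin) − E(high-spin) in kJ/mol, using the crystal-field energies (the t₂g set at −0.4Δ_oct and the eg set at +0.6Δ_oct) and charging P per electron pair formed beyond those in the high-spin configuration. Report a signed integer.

-67

Mn sits in group 7; removing 3 electrons leaves Mn³⁺ with 7 − 3 = 4 d electrons.
High-spin: t₂g³ eg¹, CFSE = -0.6Δ_oct = -220 kJ/mol.
Low-spin: t₂g⁴ eg⁰, orbital CFSE = -1.6Δ_oct = -587 kJ/mol; plus 1 excess pair × P = +300 kJ/mol; total -287 kJ/mol.
E(LS) − E(HS) = -287 − (-220) = -67 kJ/mol.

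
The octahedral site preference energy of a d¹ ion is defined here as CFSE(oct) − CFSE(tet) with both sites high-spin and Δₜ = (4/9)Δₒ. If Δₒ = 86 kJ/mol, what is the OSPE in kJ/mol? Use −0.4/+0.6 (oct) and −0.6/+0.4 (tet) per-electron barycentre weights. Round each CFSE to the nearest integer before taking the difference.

-11

In an octahedral site d¹ (HS) is t₂g¹ eg⁰, giving CFSE(oct) = -0.4Δₒ = -34 kJ/mol.
In a tetrahedral site the filling is e¹ t₂⁰: CFSE(tet) = -0.6Δₜ = -0.6 × (4/9)(86) = -23 kJ/mol.
Subtracting, OSPE = -34 − (-23) = -11 kJ/mol.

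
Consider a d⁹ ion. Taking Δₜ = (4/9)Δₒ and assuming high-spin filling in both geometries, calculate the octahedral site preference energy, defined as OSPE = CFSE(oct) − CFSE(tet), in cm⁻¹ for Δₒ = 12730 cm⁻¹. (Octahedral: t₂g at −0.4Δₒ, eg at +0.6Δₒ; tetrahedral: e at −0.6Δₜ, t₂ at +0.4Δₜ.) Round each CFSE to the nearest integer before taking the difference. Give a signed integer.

-5375

Octahedral high-spin t2g^6 e_g^3: CFSE = -0.6 × 12730 = -7638 cm⁻¹.
Tetrahedral: e^4 t2^5, CFSE = 4(−0.6) + 5(+0.4) = -0.4Δₜ = -0.4 × (4/9) × 12730 = -2263 cm⁻¹.
Subtracting, OSPE = -7638 − (-2263) = -5375 cm⁻¹.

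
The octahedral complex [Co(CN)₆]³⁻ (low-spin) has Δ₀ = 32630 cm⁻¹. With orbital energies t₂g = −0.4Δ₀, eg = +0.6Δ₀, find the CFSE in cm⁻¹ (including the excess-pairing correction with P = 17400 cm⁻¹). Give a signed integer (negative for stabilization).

Each CN⁻ contributes -1; 6 × (-1) = -6. With overall charge -3, Co is in the +3 oxidation state.
Co is in group 9, so Co³⁺ is d⁶ (9 − 3 = 6).
The d⁶ electrons fill as t₂g⁶ eg⁰.
CFSE(orbital) = 6×(-0.4Δ₀) + 0×(0.6Δ₀) = -2.4Δ₀; with Δ₀ = 32630 cm⁻¹ that is -78312 cm⁻¹.
Relative to high-spin t₂g⁴ eg² (1 paired), the low-spin configuration has 2 additional pairs, contributing +2 × 17400 = +34800 cm⁻¹.
Overall CFSE = -78312 + 34800 = -43512 cm⁻¹.

-43512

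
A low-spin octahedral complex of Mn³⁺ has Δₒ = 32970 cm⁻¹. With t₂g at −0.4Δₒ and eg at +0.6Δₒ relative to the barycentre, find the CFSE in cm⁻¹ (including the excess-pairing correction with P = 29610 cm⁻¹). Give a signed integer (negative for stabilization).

Mn³⁺: group 7, so d-count = 7 − 3 = 4.
The d⁴ electrons fill as t₂g⁴ eg⁰.
The orbital stabilization is -1.6Δₒ = -1.6 × 32970 = -52752 cm⁻¹.
Pairing penalty: 1 pair vs 0 in the high-spin reference → 1 extra × P = 29610 cm⁻¹.
Overall CFSE = -52752 + 29610 = -23142 cm⁻¹.

-23142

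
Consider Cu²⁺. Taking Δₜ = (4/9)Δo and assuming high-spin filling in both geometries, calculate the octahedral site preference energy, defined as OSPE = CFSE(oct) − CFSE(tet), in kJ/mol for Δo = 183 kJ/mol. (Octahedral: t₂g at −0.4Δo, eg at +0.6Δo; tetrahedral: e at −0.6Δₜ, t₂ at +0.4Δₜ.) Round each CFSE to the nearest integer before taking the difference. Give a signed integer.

Cu²⁺: group 11, so d-count = 11 − 2 = 9.
In an octahedral site d⁹ (HS) is t₂g⁶ eg³, giving CFSE(oct) = -0.6Δo = -110 kJ/mol.
Tetrahedral: e⁴ t₂⁵, CFSE = 4(−0.6) + 5(+0.4) = -0.4Δₜ = -0.4 × (4/9) × 183 = -33 kJ/mol.
OSPE = CFSE(oct) − CFSE(tet) = -110 − (-33) = -77 kJ/mol.

-77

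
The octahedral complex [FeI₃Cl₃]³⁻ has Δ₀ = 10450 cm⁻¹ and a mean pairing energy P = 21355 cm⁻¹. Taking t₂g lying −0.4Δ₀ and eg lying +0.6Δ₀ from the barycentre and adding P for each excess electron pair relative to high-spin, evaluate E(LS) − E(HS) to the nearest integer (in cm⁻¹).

Ligand charges: 3×(-1) from I⁻ and 3×(-1) from Cl⁻ sum to -6; with overall charge -3, Fe is +3.
Fe is in group 8, so Fe³⁺ is d⁵ (8 − 3 = 5).
High-spin: t₂g³ eg², CFSE = 0.0Δ₀ = 0 cm⁻¹.
Low-spin t₂g⁵ eg⁰ gives -2.0Δ₀ = -20900 cm⁻¹, but forming 2 extra pairs costs 2P = 42710 cm⁻¹, so E(LS) = -20900 + 42710 = 21810 cm⁻¹.
E(LS) − E(HS) = 21810 − (0) = 21810 cm⁻¹.

21810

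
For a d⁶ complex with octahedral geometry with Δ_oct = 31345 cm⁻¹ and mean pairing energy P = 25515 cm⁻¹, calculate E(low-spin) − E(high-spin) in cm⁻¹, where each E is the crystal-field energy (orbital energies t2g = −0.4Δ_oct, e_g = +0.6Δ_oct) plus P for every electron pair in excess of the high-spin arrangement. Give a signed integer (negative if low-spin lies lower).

In the high-spin limit (t2g^4 e_g^2) the orbital term is -0.4Δ_oct = -12538 cm⁻¹, with no excess pairing.
For low-spin the configuration is t2g^6 e_g^0: orbital energy -2.4 × 31345 = -75228 cm⁻¹, and 2 additional pairs relative to high-spin add 51030 cm⁻¹, giving -24198 cm⁻¹.
E(LS) − E(HS) = -24198 − (-12538) = -11660 cm⁻¹.

-11660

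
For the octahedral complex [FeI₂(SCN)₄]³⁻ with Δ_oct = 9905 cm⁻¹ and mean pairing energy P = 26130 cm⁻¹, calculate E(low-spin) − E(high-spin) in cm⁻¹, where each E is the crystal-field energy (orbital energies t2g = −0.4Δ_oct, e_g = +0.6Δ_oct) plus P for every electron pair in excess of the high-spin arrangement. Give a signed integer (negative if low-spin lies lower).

32450

Ligand charges: 2×(-1) from I⁻ and 4×(-1) from SCN⁻ sum to -6; with overall charge -3, Fe is +3.
Group 8 minus oxidation state +3 gives a d⁵ configuration for Fe³⁺.
High-spin d⁵ fills as t2g^3 e_g^2 with CFSE 3(−0.4) + 2(+0.6) = 0.0Δ_oct = 0 cm⁻¹.
For low-spin the configuration is t2g^5 e_g^0: orbital energy -2.0 × 9905 = -19810 cm⁻¹, and 2 additional pairs relative to high-spin add 52260 cm⁻¹, giving 32450 cm⁻¹.
Thus E(LS) − E(HS) = 32450 cm⁻¹.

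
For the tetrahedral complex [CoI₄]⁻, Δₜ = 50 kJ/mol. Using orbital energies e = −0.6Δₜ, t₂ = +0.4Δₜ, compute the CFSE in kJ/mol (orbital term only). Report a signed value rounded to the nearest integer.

Each I⁻ contributes -1; 4 × (-1) = -4. With overall charge -1, Co is in the +3 oxidation state.
Co³⁺: group 9, so d-count = 9 − 3 = 6.
Tetrahedral fields are weak (Δₜ ≈ 4/9 Δₒ), so electrons fill high-spin.
Configuration: e³ t₂³.
The orbital stabilization is -0.6Δₜ = -0.6 × 50 = -30 kJ/mol.

-30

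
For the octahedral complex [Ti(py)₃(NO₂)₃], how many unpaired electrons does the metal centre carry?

1

Ligand charges: 3×(+0) from py and 3×(-1) from NO₂⁻ sum to -3; with overall charge +0, Ti is +3.
Ti³⁺: group 4, so d-count = 4 − 3 = 1.
Configuration: t₂g¹ eg⁰, giving 1 unpaired electron.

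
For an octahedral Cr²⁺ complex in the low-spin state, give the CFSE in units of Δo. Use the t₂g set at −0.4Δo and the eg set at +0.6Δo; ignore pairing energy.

-1.6 Δo

Cr is in group 6, so Cr²⁺ is d⁴ (6 − 2 = 4).
Configuration: t₂g⁴ eg⁰.
CFSE = 4(-0.4Δo) + 0(0.6Δo) = -1.6Δo + 0.0Δo = -1.6Δo.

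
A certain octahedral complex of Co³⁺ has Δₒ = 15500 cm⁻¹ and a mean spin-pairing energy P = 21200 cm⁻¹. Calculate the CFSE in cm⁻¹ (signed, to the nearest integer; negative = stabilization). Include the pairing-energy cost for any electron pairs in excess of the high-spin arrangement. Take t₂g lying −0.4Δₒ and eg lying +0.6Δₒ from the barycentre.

-6200

Co³⁺: group 9, so d-count = 9 − 3 = 6.
Δₒ < P, so pairing is avoided: the ground state is high-spin.
Filling d⁶ accordingly: t₂g⁴ eg².
Orbital CFSE = -0.4Δₒ = -0.4 × 15500 = -6200 cm⁻¹.
High-spin has no excess pairs, so no pairing correction applies.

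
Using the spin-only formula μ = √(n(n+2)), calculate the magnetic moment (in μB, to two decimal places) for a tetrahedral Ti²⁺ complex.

Group 4 minus oxidation state +2 gives a d² configuration for Ti²⁺.
With tetrahedral geometry the complex is necessarily high-spin.
Configuration: e^2 t2^0 → 2 unpaired electrons.
μ(spin-only) = √[2(2+2)] = √8 ≈ 2.83 μB.

2.83 μB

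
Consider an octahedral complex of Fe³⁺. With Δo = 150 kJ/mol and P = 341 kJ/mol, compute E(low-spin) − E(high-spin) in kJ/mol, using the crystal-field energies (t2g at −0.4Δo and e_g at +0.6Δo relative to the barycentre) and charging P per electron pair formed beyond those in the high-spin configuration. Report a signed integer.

Group 8 minus oxidation state +3 gives a d⁵ configuration for Fe³⁺.
In the high-spin limit (t2g^3 e_g^2) the orbital term is 0.0Δo = 0 kJ/mol, with no excess pairing.
For low-spin the configuration is t2g^5 e_g^0: orbital energy -2.0 × 150 = -300 kJ/mol, and 2 additional pairs relative to high-spin add 682 kJ/mol, giving 382 kJ/mol.
E(LS) − E(HS) = 382 − (0) = 382 kJ/mol.

382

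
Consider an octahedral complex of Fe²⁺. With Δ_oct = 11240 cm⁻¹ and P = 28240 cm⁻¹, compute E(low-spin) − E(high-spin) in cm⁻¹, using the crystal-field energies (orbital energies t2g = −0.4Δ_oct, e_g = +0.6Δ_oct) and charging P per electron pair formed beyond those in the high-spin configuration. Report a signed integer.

34000

Fe sits in group 8; removing 2 electrons leaves Fe²⁺ with 8 − 2 = 6 d electrons.
In the high-spin limit (t2g^4 e_g^2) the orbital term is -0.4Δ_oct = -4496 cm⁻¹, with no excess pairing.
Low-spin: t2g^6 e_g^0, orbital CFSE = -2.4Δ_oct = -26976 cm⁻¹; plus 2 excess pairs × P = +56480 cm⁻¹; total 29504 cm⁻¹.
The difference is 29504 − (-4496) = 34000 cm⁻¹, so high-spin lies lower.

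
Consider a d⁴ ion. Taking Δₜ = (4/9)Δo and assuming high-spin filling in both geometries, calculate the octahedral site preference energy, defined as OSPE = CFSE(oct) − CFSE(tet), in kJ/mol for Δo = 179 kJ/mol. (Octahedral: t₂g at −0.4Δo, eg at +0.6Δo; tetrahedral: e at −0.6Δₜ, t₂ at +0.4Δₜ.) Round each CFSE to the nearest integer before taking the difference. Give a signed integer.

Octahedral (high-spin): t2g^3 e_g^1, CFSE = 3(−0.4) + 1(+0.6) = -0.6Δo = -0.6 × 179 = -107 kJ/mol.
Tetrahedral: e^2 t2^2, CFSE = 2(−0.6) + 2(+0.4) = -0.4Δₜ = -0.4 × (4/9) × 179 = -32 kJ/mol.
OSPE = -107 − (-32) = -75 kJ/mol.

-75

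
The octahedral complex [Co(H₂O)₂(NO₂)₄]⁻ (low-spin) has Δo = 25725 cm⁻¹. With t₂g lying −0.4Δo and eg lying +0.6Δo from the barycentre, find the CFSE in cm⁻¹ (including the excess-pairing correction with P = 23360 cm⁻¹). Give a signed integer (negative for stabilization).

Ligand charges: 2×(+0) from H₂O and 4×(-1) from NO₂⁻ sum to -4; with overall charge -1, Co is +3.
Co is in group 9, so Co³⁺ is d⁶ (9 − 3 = 6).
Configuration: t₂g⁶ eg⁰.
The orbital stabilization is -2.4Δo = -2.4 × 25725 = -61740 cm⁻¹.
High-spin d⁶ would be t₂g⁴ eg² with 1 pair; low-spin has 3, so 2 excess pairs cost +2P = +46720 cm⁻¹.
Overall CFSE = -61740 + 46720 = -15020 cm⁻¹.

-15020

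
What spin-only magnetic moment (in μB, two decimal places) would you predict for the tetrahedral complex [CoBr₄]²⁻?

Each Br⁻ contributes -1; 4 × (-1) = -4. With overall charge -2, Co is in the +2 oxidation state.
Co sits in group 9; removing 2 electrons leaves Co²⁺ with 9 − 2 = 7 d electrons.
Tetrahedral fields are weak (Δₜ ≈ 4/9 Δₒ), so electrons fill high-spin.
Configuration: e⁴ t₂³ → 3 unpaired electrons.
μ(spin-only) = √[3(3+2)] = √15 ≈ 3.87 μB.

3.87 μB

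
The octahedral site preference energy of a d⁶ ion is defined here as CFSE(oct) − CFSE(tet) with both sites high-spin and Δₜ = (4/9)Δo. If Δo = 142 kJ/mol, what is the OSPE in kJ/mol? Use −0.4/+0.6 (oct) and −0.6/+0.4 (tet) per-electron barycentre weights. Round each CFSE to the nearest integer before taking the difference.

In an octahedral site d⁶ (HS) is t₂g⁴ eg², giving CFSE(oct) = -0.4Δo = -57 kJ/mol.
In a tetrahedral site the filling is e³ t₂³: CFSE(tet) = -0.6Δₜ = -0.6 × (4/9)(142) = -38 kJ/mol.
OSPE = -57 − (-38) = -19 kJ/mol.

-19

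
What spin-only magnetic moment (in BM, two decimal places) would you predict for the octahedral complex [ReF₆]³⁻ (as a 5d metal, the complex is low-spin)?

Each F⁻ contributes -1; 6 × (-1) = -6. With overall charge -3, Re is in the +3 oxidation state.
Re is in group 7, so Re³⁺ is d⁴ (7 − 3 = 4).
Configuration: t₂g⁴ eg⁰ → 2 unpaired electrons.
μ(spin-only) = √[2(2+2)] = √8 ≈ 2.83 BM.

2.83 BM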